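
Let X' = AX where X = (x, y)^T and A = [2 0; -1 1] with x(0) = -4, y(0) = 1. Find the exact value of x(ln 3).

-36

A = [[2,0],[-1,1]]; eigenvalues λ = 1, 2.
Eigenvectors: (0,1) for λ=1, (-1,1) for λ=2.
From the initial condition, c_1 = -3, c_2 = 4.
x(ln 3) = (-3)(3^1)(0) + (4)(3^2)(-1) = -36.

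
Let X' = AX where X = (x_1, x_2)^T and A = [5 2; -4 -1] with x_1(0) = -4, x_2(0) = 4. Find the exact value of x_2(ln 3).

A = [[5,2],[-4,-1]]; eigenvalues λ = 1, 3.
Eigenvectors: (-1,2) for λ=1, (-1,1) for λ=3.
From the initial condition, c_1 = 0, c_2 = 4.
x_2(ln 3) = (0)(3^1)(2) + (4)(3^3)(1) = 108.

108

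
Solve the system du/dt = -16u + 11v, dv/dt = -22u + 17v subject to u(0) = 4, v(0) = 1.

Coefficient matrix A = [[-16, 11], [-22, 17]].
Characteristic polynomial det(A - λI) = λ^2 - λ - 30 = 0.
Eigenvalues λ = -5, 6.
For λ=-5: (A-λI) row 1 is [-11, 11], so an eigenvector is (-1, -1).
For λ=6: (A-λI) row 1 is [-22, 11], so an eigenvector is (-1, -2).
General solution: c_1e^(-5t)(-1,-1) + c_2e^(6t)(-1,-2).
Applying u(0)=4, v(0)=1 gives c_1=-7, c_2=3.

u(t) = -3e^(6t) + 7e^(-5t), v(t) = -6e^(6t) + 7e^(-5t)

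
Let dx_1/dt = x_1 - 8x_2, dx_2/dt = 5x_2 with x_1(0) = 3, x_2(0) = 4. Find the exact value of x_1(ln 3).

A = [[1,-8],[0,5]]; eigenvalues λ = 1, 5.
Eigenvectors: (1,0) for λ=1, (2,-1) for λ=5.
From the initial condition, c_1 = 11, c_2 = -4.
x_1(ln 3) = (11)(3^1)(1) + (-4)(3^5)(2) = -1911.

-1911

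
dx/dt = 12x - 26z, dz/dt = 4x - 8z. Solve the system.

Coefficient matrix A = [[12, -26], [4, -8]].
Characteristic polynomial det(A - λI) = λ^2 - 4λ + 8 = 0.
Eigenvalues λ = 2 ± 2i (complex conjugate pair).
For λ=2+2i: an eigenvector is (3,1) - i(2,1) = (3 - 2i, 1 - i).
A real fundamental pair from Re and Im of e^((2+2i)t)v: X_1 = e^(2t)(cos(2t)·(3,1) + sin(2t)·(2,1)), X_2 = e^(2t)(sin(2t)·(3,1) - cos(2t)·(2,1)).
General solution: C_1X_1 + C_2X_2.

x(t) = 2C_1e^(2t)sin(2t) + 3C_1e^(2t)cos(2t) + 3C_2e^(2t)sin(2t) - 2C_2e^(2t)cos(2t), z(t) = C_1e^(2t)sin(2t) + C_1e^(2t)cos(2t) + C_2e^(2t)sin(2t) - C_2e^(2t)cos(2t)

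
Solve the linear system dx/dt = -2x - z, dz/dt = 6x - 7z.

Coefficient matrix A = [[-2, -1], [6, -7]].
Characteristic polynomial det(A - λI) = λ^2 + 9λ + 20 = 0.
Eigenvalues λ = -5, -4.
For λ=-5: (A-λI) row 1 is [3, -1], so an eigenvector is (1, 3).
For λ=-4: (A-λI) row 1 is [2, -1], so an eigenvector is (-1, -2).
General solution: K_1e^(-5t)(1,3) + K_2e^(-4t)(-1,-2).

x(t) = K_1e^(-5t) - K_2e^(-4t), z(t) = 3K_1e^(-5t) - 2K_2e^(-4t)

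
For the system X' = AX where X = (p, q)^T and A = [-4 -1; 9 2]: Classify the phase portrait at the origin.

A = [[-4,-1],[9,2]]; det(A-λI) = λ^2 + 2λ + 1.
repeated λ = -1 with a single eigenvector.

stable improper node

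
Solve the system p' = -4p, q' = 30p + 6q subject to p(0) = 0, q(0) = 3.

Coefficient matrix A = [[-4, 0], [30, 6]].
Characteristic polynomial det(A - λI) = λ^2 - 2λ - 24 = 0.
Eigenvalues λ = -4, 6.
For λ=-4: (A-λI) row 2 is [30, 10], so an eigenvector is (-1, 3).
For λ=6: (A-λI) row 1 is [-10, 0], so an eigenvector is (0, -1).
General solution: K_1e^(-4t)(-1,3) + K_2e^(6t)(0,-1).
Applying p(0)=0, q(0)=3 gives K_1=0, K_2=-3.

p(t) = 0, q(t) = 3e^(6t)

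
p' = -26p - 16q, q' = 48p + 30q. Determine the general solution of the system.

p(t) = 2C_1e^(-2t) - C_2e^(6t), q(t) = -3C_1e^(-2t) + 2C_2e^(6t)

Coefficient matrix A = [[-26, -16], [48, 30]].
Characteristic polynomial det(A - λI) = λ^2 - 4λ - 12 = 0.
Eigenvalues λ = -2, 6.
For λ=-2: (A-λI) row 1 is [-24, -16], so an eigenvector is (2, -3).
For λ=6: (A-λI) row 1 is [-32, -16], so an eigenvector is (-1, 2).
General solution: C_1e^(-2t)(2,-3) + C_2e^(6t)(-1,2).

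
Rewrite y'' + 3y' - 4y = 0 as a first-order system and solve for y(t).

y(t) = K_1e^(-4t) + K_2e^(t)

Let x_1 = y, x_2 = y'. Then x_1' = x_2 and x_2' = 4x_1 - 3x_2.
A = [[0,1],[4,-3]]; det(A-λI) = λ^2 + 3λ - 4.
Eigenvalues λ = -4, 1 with eigenvectors (1,-4), (1,1).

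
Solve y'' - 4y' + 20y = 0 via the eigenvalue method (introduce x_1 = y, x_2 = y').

Let x_1 = y, x_2 = y'. Then x_1' = x_2 and x_2' = -20x_1 + 4x_2.
A = [[0,1],[-20,4]]; det(A-λI) = λ^2 - 4λ + 20.
Eigenvalues λ = 2 ± 4i.

y(t) = C_1e^(2t)cos(4t) + C_2e^(2t)sin(4t)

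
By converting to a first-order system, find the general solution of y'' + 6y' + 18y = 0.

Let x_1 = y, x_2 = y'. Then x_1' = x_2 and x_2' = -18x_1 - 6x_2.
A = [[0,1],[-18,-6]]; det(A-λI) = λ^2 + 6λ + 18.
Eigenvalues λ = -3 ± 3i.

y(t) = c_1e^(-3t)cos(3t) + c_2e^(-3t)sin(3t)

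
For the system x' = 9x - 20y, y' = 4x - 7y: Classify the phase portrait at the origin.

A = [[9,-20],[4,-7]]; det(A-λI) = λ^2 - 2λ + 17.
λ = 1 ± 4i: positive real part.

unstable spiral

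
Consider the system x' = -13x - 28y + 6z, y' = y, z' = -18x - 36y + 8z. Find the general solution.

Coefficient matrix A = [[-13, -28, 6], [0, 1, 0], [-18, -36, 8]].
det(A - λI) = 0 gives eigenvalues λ = 1, -1, -4.
For λ=1: eigenvector (-2,1,0).
For λ=-1: eigenvector (1,0,2).
For λ=-4: eigenvector (-2,0,-3).
General solution: C_1e^(t)(-2,1,0) + C_2e^(-t)(1,0,2) + C_3e^(-4t)(-2,0,-3).

x(t) = -2C_1e^(t) + C_2e^(-t) - 2C_3e^(-4t), y(t) = C_1e^(t), z(t) = 2C_2e^(-t) - 3C_3e^(-4t)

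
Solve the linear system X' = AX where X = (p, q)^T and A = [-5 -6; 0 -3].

p(t) = 3K_1e^(-3t) + K_2e^(-5t), q(t) = -K_1e^(-3t)

Coefficient matrix A = [[-5, -6], [0, -3]].
Characteristic polynomial det(A - λI) = λ^2 + 8λ + 15 = 0.
Eigenvalues λ = -3, -5.
For λ=-3: (A-λI) row 1 is [-2, -6], so an eigenvector is (3, -1).
For λ=-5: (A-λI) row 1 is [0, -6], so an eigenvector is (1, 0).
General solution: K_1e^(-3t)(3,-1) + K_2e^(-5t)(1,0).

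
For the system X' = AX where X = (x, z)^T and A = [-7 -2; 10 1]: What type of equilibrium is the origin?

A = [[-7,-2],[10,1]]; det(A-λI) = λ^2 + 6λ + 13.
λ = -3 ± 2i: negative real part.

stable spiral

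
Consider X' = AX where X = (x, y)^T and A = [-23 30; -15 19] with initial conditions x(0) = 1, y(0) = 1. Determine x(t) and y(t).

Coefficient matrix A = [[-23, 30], [-15, 19]].
Characteristic polynomial det(A - λI) = λ^2 + 4λ + 13 = 0.
Eigenvalues λ = -2 ± 3i (complex conjugate pair).
For λ=-2+3i: an eigenvector is (-1,-1) - i(-3,-2) = (-1 + 3i, -1 + 2i).
A real fundamental pair from Re and Im of e^((-2+3i)t)v: X_1 = e^(-2t)(cos(3t)·(-1,-1) + sin(3t)·(-3,-2)), X_2 = e^(-2t)(sin(3t)·(-1,-1) - cos(3t)·(-3,-2)).
General solution: K_1X_1 + K_2X_2.
Applying x(0)=1, y(0)=1 gives K_1=-1, K_2=0.

x(t) = 3e^(-2t)sin(3t) + e^(-2t)cos(3t), y(t) = 2e^(-2t)sin(3t) + e^(-2t)cos(3t)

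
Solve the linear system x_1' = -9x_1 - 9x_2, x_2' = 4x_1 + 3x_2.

Coefficient matrix A = [[-9, -9], [4, 3]].
Characteristic polynomial det(A - λI) = λ^2 + 6λ + 9 = 0.
Single eigenvalue λ = -3 with algebraic multiplicity 2.
Eigenvector v = (-3,2); generalized eigenvector w with (A-λI)w=v is (2,-1).
General solution: e^(-3t)[c_1·v + c_2·(t·v + w)].

x_1(t) = -3c_1e^(-3t) - 3c_2te^(-3t) + 2c_2e^(-3t), x_2(t) = 2c_1e^(-3t) + 2c_2te^(-3t) - c_2e^(-3t)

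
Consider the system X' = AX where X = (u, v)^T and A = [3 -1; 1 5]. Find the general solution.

u(t) = c_1e^(4t) + c_2te^(4t) + 2c_2e^(4t), v(t) = -c_1e^(4t) - c_2te^(4t) - 3c_2e^(4t)

Coefficient matrix A = [[3, -1], [1, 5]].
Characteristic polynomial det(A - λI) = λ^2 - 8λ + 16 = 0.
Single eigenvalue λ = 4 with algebraic multiplicity 2.
Eigenvector v = (1,-1); generalized eigenvector w with (A-λI)w=v is (2,-3).
General solution: e^(4t)[c_1·v + c_2·(t·v + w)].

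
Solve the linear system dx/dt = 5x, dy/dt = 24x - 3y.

Coefficient matrix A = [[5, 0], [24, -3]].
Characteristic polynomial det(A - λI) = λ^2 - 2λ - 15 = 0.
Eigenvalues λ = 5, -3.
For λ=5: (A-λI) row 2 is [24, -8], so an eigenvector is (-1, -3).
For λ=-3: (A-λI) row 1 is [8, 0], so an eigenvector is (0, -1).
General solution: K_1e^(5t)(-1,-3) + K_2e^(-3t)(0,-1).

x(t) = -K_1e^(5t), y(t) = -3K_1e^(5t) - K_2e^(-3t)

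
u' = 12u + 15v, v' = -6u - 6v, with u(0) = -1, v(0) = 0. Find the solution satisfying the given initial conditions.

Coefficient matrix A = [[12, 15], [-6, -6]].
Characteristic polynomial det(A - λI) = λ^2 - 6λ + 18 = 0.
Eigenvalues λ = 3 ± 3i (complex conjugate pair).
For λ=3+3i: an eigenvector is (1,-1) - i(-2,1) = (1 + 2i, -1 - i).
A real fundamental pair from Re and Im of e^((3+3i)t)v: X_1 = e^(3t)(cos(3t)·(1,-1) + sin(3t)·(-2,1)), X_2 = e^(3t)(sin(3t)·(1,-1) - cos(3t)·(-2,1)).
General solution: K_1X_1 + K_2X_2.
Applying u(0)=-1, v(0)=0 gives K_1=1, K_2=-1.

u(t) = -3e^(3t)sin(3t) - e^(3t)cos(3t), v(t) = 2e^(3t)sin(3t)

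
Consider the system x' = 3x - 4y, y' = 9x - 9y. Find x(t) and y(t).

x(t) = -2C_1e^(-3t) - 2C_2te^(-3t) + C_2e^(-3t), y(t) = -3C_1e^(-3t) - 3C_2te^(-3t) + 2C_2e^(-3t)

Coefficient matrix A = [[3, -4], [9, -9]].
Characteristic polynomial det(A - λI) = λ^2 + 6λ + 9 = 0.
Single eigenvalue λ = -3 with algebraic multiplicity 2.
Eigenvector v = (-2,-3); generalized eigenvector w with (A-λI)w=v is (1,2).
General solution: e^(-3t)[C_1·v + C_2·(t·v + w)].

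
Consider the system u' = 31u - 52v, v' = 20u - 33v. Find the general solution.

u(t) = 3K_1e^(-t)sin(4t) + 2K_1e^(-t)cos(4t) + 2K_2e^(-t)sin(4t) - 3K_2e^(-t)cos(4t), v(t) = 2K_1e^(-t)sin(4t) + K_1e^(-t)cos(4t) + K_2e^(-t)sin(4t) - 2K_2e^(-t)cos(4t)

Coefficient matrix A = [[31, -52], [20, -33]].
Characteristic polynomial det(A - λI) = λ^2 + 2λ + 17 = 0.
Eigenvalues λ = -1 ± 4i (complex conjugate pair).
For λ=-1+4i: an eigenvector is (2,1) - i(3,2) = (2 - 3i, 1 - 2i).
A real fundamental pair from Re and Im of e^((-1+4i)t)v: X_1 = e^(-t)(cos(4t)·(2,1) + sin(4t)·(3,2)), X_2 = e^(-t)(sin(4t)·(2,1) - cos(4t)·(3,2)).
General solution: K_1X_1 + K_2X_2.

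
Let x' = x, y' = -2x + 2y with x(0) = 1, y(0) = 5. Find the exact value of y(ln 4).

A = [[1,0],[-2,2]]; eigenvalues λ = 1, 2.
Eigenvectors: (-1,-2) for λ=1, (0,1) for λ=2.
From the initial condition, c_1 = -1, c_2 = 3.
y(ln 4) = (-1)(4^1)(-2) + (3)(4^2)(1) = 56.

56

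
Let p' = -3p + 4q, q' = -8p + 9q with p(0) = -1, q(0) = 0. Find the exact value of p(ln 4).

A = [[-3,4],[-8,9]]; eigenvalues λ = 1, 5.
Eigenvectors: (1,1) for λ=1, (1,2) for λ=5.
From the initial condition, c_1 = -2, c_2 = 1.
p(ln 4) = (-2)(4^1)(1) + (1)(4^5)(1) = 1016.

1016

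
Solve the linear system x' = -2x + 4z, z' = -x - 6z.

x(t) = -2c_1e^(-4t) - 2c_2te^(-4t) + 3c_2e^(-4t), z(t) = c_1e^(-4t) + c_2te^(-4t) - 2c_2e^(-4t)

Coefficient matrix A = [[-2, 4], [-1, -6]].
Characteristic polynomial det(A - λI) = λ^2 + 8λ + 16 = 0.
Single eigenvalue λ = -4 with algebraic multiplicity 2.
Eigenvector v = (-2,1); generalized eigenvector w with (A-λI)w=v is (3,-2).
General solution: e^(-4t)[c_1·v + c_2·(t·v + w)].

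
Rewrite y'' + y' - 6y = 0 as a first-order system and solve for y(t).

Let x_1 = y, x_2 = y'. Then x_1' = x_2 and x_2' = 6x_1 - x_2.
A = [[0,1],[6,-1]]; det(A-λI) = λ^2 + λ - 6.
Eigenvalues λ = 2, -3 with eigenvectors (1,2), (1,-3).

y(t) = c_1e^(2t) + c_2e^(-3t)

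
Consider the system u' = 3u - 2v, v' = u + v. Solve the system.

u(t) = -K_1e^(2t)sin(t) + K_1e^(2t)cos(t) + K_2e^(2t)sin(t) + K_2e^(2t)cos(t), v(t) = K_1e^(2t)cos(t) + K_2e^(2t)sin(t)

Coefficient matrix A = [[3, -2], [1, 1]].
Characteristic polynomial det(A - λI) = λ^2 - 4λ + 5 = 0.
Eigenvalues λ = 2 ± i (complex conjugate pair).
For λ=2+i: an eigenvector is (1,1) - i(-1,0) = (1 + i, 1).
A real fundamental pair from Re and Im of e^((2+i)t)v: X_1 = e^(2t)(cos(t)·(1,1) + sin(t)·(-1,0)), X_2 = e^(2t)(sin(t)·(1,1) - cos(t)·(-1,0)).
General solution: K_1X_1 + K_2X_2.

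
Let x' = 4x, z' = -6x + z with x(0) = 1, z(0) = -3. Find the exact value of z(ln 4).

A = [[4,0],[-6,1]]; eigenvalues λ = 1, 4.
Eigenvectors: (0,-1) for λ=1, (-1,2) for λ=4.
From the initial condition, c_1 = 1, c_2 = -1.
z(ln 4) = (1)(4^1)(-1) + (-1)(4^4)(2) = -516.

-516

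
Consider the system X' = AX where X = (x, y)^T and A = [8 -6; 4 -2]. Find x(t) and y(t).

Coefficient matrix A = [[8, -6], [4, -2]].
Characteristic polynomial det(A - λI) = λ^2 - 6λ + 8 = 0.
Eigenvalues λ = 4, 2.
For λ=4: (A-λI) row 1 is [4, -6], so an eigenvector is (3, 2).
For λ=2: (A-λI) row 1 is [6, -6], so an eigenvector is (-1, -1).
General solution: c_1e^(4t)(3,2) + c_2e^(2t)(-1,-1).

x(t) = 3c_1e^(4t) - c_2e^(2t), y(t) = 2c_1e^(4t) - c_2e^(2t)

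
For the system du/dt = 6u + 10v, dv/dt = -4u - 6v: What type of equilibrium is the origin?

A = [[6,10],[-4,-6]]; det(A-λI) = λ^2 + 4.
λ = 0 ± 2i: zero real part.

center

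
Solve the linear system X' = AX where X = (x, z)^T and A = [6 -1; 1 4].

Coefficient matrix A = [[6, -1], [1, 4]].
Characteristic polynomial det(A - λI) = λ^2 - 10λ + 25 = 0.
Single eigenvalue λ = 5 with algebraic multiplicity 2.
Eigenvector v = (1,1); generalized eigenvector w with (A-λI)w=v is (3,2).
General solution: e^(5t)[c_1·v + c_2·(t·v + w)].

x(t) = c_1e^(5t) + c_2te^(5t) + 3c_2e^(5t), z(t) = c_1e^(5t) + c_2te^(5t) + 2c_2e^(5t)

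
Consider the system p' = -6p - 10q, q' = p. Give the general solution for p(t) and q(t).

p(t) = 3K_1e^(-3t)sin(t) - K_1e^(-3t)cos(t) - K_2e^(-3t)sin(t) - 3K_2e^(-3t)cos(t), q(t) = -K_1e^(-3t)sin(t) + K_2e^(-3t)cos(t)

Coefficient matrix A = [[-6, -10], [1, 0]].
Characteristic polynomial det(A - λI) = λ^2 + 6λ + 10 = 0.
Eigenvalues λ = -3 ± i (complex conjugate pair).
For λ=-3+i: an eigenvector is (-1,0) - i(3,-1) = (-1 - 3i, 0 + i).
A real fundamental pair from Re and Im of e^((-3+i)t)v: X_1 = e^(-3t)(cos(t)·(-1,0) + sin(t)·(3,-1)), X_2 = e^(-3t)(sin(t)·(-1,0) - cos(t)·(3,-1)).
General solution: K_1X_1 + K_2X_2.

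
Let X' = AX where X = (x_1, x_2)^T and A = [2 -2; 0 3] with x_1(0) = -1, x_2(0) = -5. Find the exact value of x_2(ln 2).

-40

A = [[2,-2],[0,3]]; eigenvalues λ = 2, 3.
Eigenvectors: (-1,0) for λ=2, (-2,1) for λ=3.
From the initial condition, c_1 = 11, c_2 = -5.
x_2(ln 2) = (11)(2^2)(0) + (-5)(2^3)(1) = -40.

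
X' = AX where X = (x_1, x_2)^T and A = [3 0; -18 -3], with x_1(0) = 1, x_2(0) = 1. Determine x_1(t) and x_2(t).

x_1(t) = e^(3t), x_2(t) = -3e^(3t) + 4e^(-3t)

Coefficient matrix A = [[3, 0], [-18, -3]].
Characteristic polynomial det(A - λI) = λ^2 - 9 = 0.
Eigenvalues λ = -3, 3.
For λ=-3: (A-λI) row 1 is [6, 0], so an eigenvector is (0, -1).
For λ=3: (A-λI) row 2 is [-18, -6], so an eigenvector is (-1, 3).
General solution: c_1e^(-3t)(0,-1) + c_2e^(3t)(-1,3).
Applying x_1(0)=1, x_2(0)=1 gives c_1=-4, c_2=-1.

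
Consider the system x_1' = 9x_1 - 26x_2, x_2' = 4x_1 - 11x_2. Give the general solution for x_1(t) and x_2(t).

Coefficient matrix A = [[9, -26], [4, -11]].
Characteristic polynomial det(A - λI) = λ^2 + 2λ + 5 = 0.
Eigenvalues λ = -1 ± 2i (complex conjugate pair).
For λ=-1+2i: an eigenvector is (-2,-1) - i(3,1) = (-2 - 3i, -1 - i).
A real fundamental pair from Re and Im of e^((-1+2i)t)v: X_1 = e^(-t)(cos(2t)·(-2,-1) + sin(2t)·(3,1)), X_2 = e^(-t)(sin(2t)·(-2,-1) - cos(2t)·(3,1)).
General solution: c_1X_1 + c_2X_2.

x_1(t) = 3c_1e^(-t)sin(2t) - 2c_1e^(-t)cos(2t) - 2c_2e^(-t)sin(2t) - 3c_2e^(-t)cos(2t), x_2(t) = c_1e^(-t)sin(2t) - c_1e^(-t)cos(2t) - c_2e^(-t)sin(2t) - c_2e^(-t)cos(2t)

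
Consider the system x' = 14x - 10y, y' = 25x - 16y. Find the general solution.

Coefficient matrix A = [[14, -10], [25, -16]].
Characteristic polynomial det(A - λI) = λ^2 + 2λ + 26 = 0.
Eigenvalues λ = -1 ± 5i (complex conjugate pair).
For λ=-1+5i: an eigenvector is (1,2) - i(-1,-1) = (1 + i, 2 + i).
A real fundamental pair from Re and Im of e^((-1+5i)t)v: X_1 = e^(-t)(cos(5t)·(1,2) + sin(5t)·(-1,-1)), X_2 = e^(-t)(sin(5t)·(1,2) - cos(5t)·(-1,-1)).
General solution: C_1X_1 + C_2X_2.

x(t) = -C_1e^(-t)sin(5t) + C_1e^(-t)cos(5t) + C_2e^(-t)sin(5t) + C_2e^(-t)cos(5t), y(t) = -C_1e^(-t)sin(5t) + 2C_1e^(-t)cos(5t) + 2C_2e^(-t)sin(5t) + C_2e^(-t)cos(5t)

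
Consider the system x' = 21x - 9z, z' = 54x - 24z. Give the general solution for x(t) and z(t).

x(t) = c_1e^(3t) - c_2e^(-6t), z(t) = 2c_1e^(3t) - 3c_2e^(-6t)

Coefficient matrix A = [[21, -9], [54, -24]].
Characteristic polynomial det(A - λI) = λ^2 + 3λ - 18 = 0.
Eigenvalues λ = 3, -6.
For λ=3: (A-λI) row 1 is [18, -9], so an eigenvector is (1, 2).
For λ=-6: (A-λI) row 1 is [27, -9], so an eigenvector is (-1, -3).
General solution: c_1e^(3t)(1,2) + c_2e^(-6t)(-1,-3).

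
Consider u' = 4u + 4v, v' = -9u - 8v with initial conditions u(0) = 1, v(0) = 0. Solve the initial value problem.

Coefficient matrix A = [[4, 4], [-9, -8]].
Characteristic polynomial det(A - λI) = λ^2 + 4λ + 4 = 0.
Single eigenvalue λ = -2 with algebraic multiplicity 2.
Eigenvector v = (2,-3); generalized eigenvector w with (A-λI)w=v is (1,-1).
General solution: e^(-2t)[K_1·v + K_2·(t·v + w)].
Applying u(0)=1, v(0)=0 gives K_1=-1, K_2=3.

u(t) = 6te^(-2t) + e^(-2t), v(t) = -9te^(-2t)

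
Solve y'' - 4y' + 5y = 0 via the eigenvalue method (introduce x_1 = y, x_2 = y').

Let x_1 = y, x_2 = y'. Then x_1' = x_2 and x_2' = -5x_1 + 4x_2.
A = [[0,1],[-5,4]]; det(A-λI) = λ^2 - 4λ + 5.
Eigenvalues λ = 2 ± i.

y(t) = C_1e^(2t)cos(t) + C_2e^(2t)sin(t)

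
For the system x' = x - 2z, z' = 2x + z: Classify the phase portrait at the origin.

A = [[1,-2],[2,1]]; det(A-λI) = λ^2 - 2λ + 5.
λ = 1 ± 2i: positive real part.

unstable spiral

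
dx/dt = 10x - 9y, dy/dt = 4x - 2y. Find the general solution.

Coefficient matrix A = [[10, -9], [4, -2]].
Characteristic polynomial det(A - λI) = λ^2 - 8λ + 16 = 0.
Single eigenvalue λ = 4 with algebraic multiplicity 2.
Eigenvector v = (-3,-2); generalized eigenvector w with (A-λI)w=v is (1,1).
General solution: e^(4t)[c_1·v + c_2·(t·v + w)].

x(t) = -3c_1e^(4t) - 3c_2te^(4t) + c_2e^(4t), y(t) = -2c_1e^(4t) - 2c_2te^(4t) + c_2e^(4t)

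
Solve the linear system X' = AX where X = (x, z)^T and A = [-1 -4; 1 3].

Coefficient matrix A = [[-1, -4], [1, 3]].
Characteristic polynomial det(A - λI) = λ^2 - 2λ + 1 = 0.
Single eigenvalue λ = 1 with algebraic multiplicity 2.
Eigenvector v = (2,-1); generalized eigenvector w with (A-λI)w=v is (3,-2).
General solution: e^(t)[C_1·v + C_2·(t·v + w)].

x(t) = 2C_1e^(t) + 2C_2te^(t) + 3C_2e^(t), z(t) = -C_1e^(t) - C_2te^(t) - 2C_2e^(t)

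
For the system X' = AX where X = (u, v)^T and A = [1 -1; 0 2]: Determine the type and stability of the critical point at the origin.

unstable node

A = [[1,-1],[0,2]]; det(A-λI) = λ^2 - 3λ + 2.
λ = 2, 1: both positive.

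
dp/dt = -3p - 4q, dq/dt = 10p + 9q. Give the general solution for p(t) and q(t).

Coefficient matrix A = [[-3, -4], [10, 9]].
Characteristic polynomial det(A - λI) = λ^2 - 6λ + 13 = 0.
Eigenvalues λ = 3 ± 2i (complex conjugate pair).
For λ=3+2i: an eigenvector is (-1,2) - i(-1,1) = (-1 + i, 2 - i).
A real fundamental pair from Re and Im of e^((3+2i)t)v: X_1 = e^(3t)(cos(2t)·(-1,2) + sin(2t)·(-1,1)), X_2 = e^(3t)(sin(2t)·(-1,2) - cos(2t)·(-1,1)).
General solution: c_1X_1 + c_2X_2.

p(t) = -c_1e^(3t)sin(2t) - c_1e^(3t)cos(2t) - c_2e^(3t)sin(2t) + c_2e^(3t)cos(2t), q(t) = c_1e^(3t)sin(2t) + 2c_1e^(3t)cos(2t) + 2c_2e^(3t)sin(2t) - c_2e^(3t)cos(2t)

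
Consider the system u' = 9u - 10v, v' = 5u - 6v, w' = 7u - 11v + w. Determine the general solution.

Coefficient matrix A = [[9, -10, 0], [5, -6, 0], [7, -11, 1]].
det(A - λI) = 0 gives eigenvalues λ = -1, 4, 1.
For λ=-1: eigenvector (1,1,2).
For λ=4: eigenvector (-2,-1,-1).
For λ=1: eigenvector (0,0,1).
General solution: c_1e^(-t)(1,1,2) + c_2e^(4t)(-2,-1,-1) + c_3e^(t)(0,0,1).

u(t) = c_1e^(-t) - 2c_2e^(4t), v(t) = c_1e^(-t) - c_2e^(4t), w(t) = 2c_1e^(-t) - c_2e^(4t) + c_3e^(t)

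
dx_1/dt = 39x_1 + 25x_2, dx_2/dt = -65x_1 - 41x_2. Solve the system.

x_1(t) = -K_1e^(-t)sin(5t) - 2K_1e^(-t)cos(5t) - 2K_2e^(-t)sin(5t) + K_2e^(-t)cos(5t), x_2(t) = 2K_1e^(-t)sin(5t) + 3K_1e^(-t)cos(5t) + 3K_2e^(-t)sin(5t) - 2K_2e^(-t)cos(5t)

Coefficient matrix A = [[39, 25], [-65, -41]].
Characteristic polynomial det(A - λI) = λ^2 + 2λ + 26 = 0.
Eigenvalues λ = -1 ± 5i (complex conjugate pair).
For λ=-1+5i: an eigenvector is (-2,3) - i(-1,2) = (-2 + i, 3 - 2i).
A real fundamental pair from Re and Im of e^((-1+5i)t)v: X_1 = e^(-t)(cos(5t)·(-2,3) + sin(5t)·(-1,2)), X_2 = e^(-t)(sin(5t)·(-2,3) - cos(5t)·(-1,2)).
General solution: K_1X_1 + K_2X_2.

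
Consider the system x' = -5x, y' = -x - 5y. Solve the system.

x(t) = -K_2e^(-5t), y(t) = K_1e^(-5t) + K_2te^(-5t) - 2K_2e^(-5t)

Coefficient matrix A = [[-5, 0], [-1, -5]].
Characteristic polynomial det(A - λI) = λ^2 + 10λ + 25 = 0.
Single eigenvalue λ = -5 with algebraic multiplicity 2.
Eigenvector v = (0,1); generalized eigenvector w with (A-λI)w=v is (-1,-2).
General solution: e^(-5t)[K_1·v + K_2·(t·v + w)].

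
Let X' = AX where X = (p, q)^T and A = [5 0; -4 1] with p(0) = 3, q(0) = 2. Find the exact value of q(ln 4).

-3052

A = [[5,0],[-4,1]]; eigenvalues λ = 5, 1.
Eigenvectors: (-1,1) for λ=5, (0,1) for λ=1.
From the initial condition, c_1 = -3, c_2 = 5.
q(ln 4) = (-3)(4^5)(1) + (5)(4^1)(1) = -3052.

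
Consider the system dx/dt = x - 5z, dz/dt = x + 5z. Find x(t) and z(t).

Coefficient matrix A = [[1, -5], [1, 5]].
Characteristic polynomial det(A - λI) = λ^2 - 6λ + 10 = 0.
Eigenvalues λ = 3 ± i (complex conjugate pair).
For λ=3+i: an eigenvector is (1,0) - i(-2,1) = (1 + 2i, 0 - i).
A real fundamental pair from Re and Im of e^((3+i)t)v: X_1 = e^(3t)(cos(t)·(1,0) + sin(t)·(-2,1)), X_2 = e^(3t)(sin(t)·(1,0) - cos(t)·(-2,1)).
General solution: C_1X_1 + C_2X_2.

x(t) = -2C_1e^(3t)sin(t) + C_1e^(3t)cos(t) + C_2e^(3t)sin(t) + 2C_2e^(3t)cos(t), z(t) = C_1e^(3t)sin(t) - C_2e^(3t)cos(t)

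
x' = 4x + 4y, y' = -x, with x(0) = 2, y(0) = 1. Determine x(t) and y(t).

x(t) = 8te^(2t) + 2e^(2t), y(t) = -4te^(2t) + e^(2t)

Coefficient matrix A = [[4, 4], [-1, 0]].
Characteristic polynomial det(A - λI) = λ^2 - 4λ + 4 = 0.
Single eigenvalue λ = 2 with algebraic multiplicity 2.
Eigenvector v = (2,-1); generalized eigenvector w with (A-λI)w=v is (-3,2).
General solution: e^(2t)[C_1·v + C_2·(t·v + w)].
Applying x(0)=2, y(0)=1 gives C_1=7, C_2=4.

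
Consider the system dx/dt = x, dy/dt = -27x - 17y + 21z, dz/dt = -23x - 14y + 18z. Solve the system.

x(t) = c_2e^(t), y(t) = 3c_1e^(-3t) + 2c_2e^(t) + c_3e^(4t), z(t) = 2c_1e^(-3t) + 3c_2e^(t) + c_3e^(4t)

Coefficient matrix A = [[1, 0, 0], [-27, -17, 21], [-23, -14, 18]].
det(A - λI) = 0 gives eigenvalues λ = -3, 1, 4.
For λ=-3: eigenvector (0,3,2).
For λ=1: eigenvector (1,2,3).
For λ=4: eigenvector (0,1,1).
General solution: c_1e^(-3t)(0,3,2) + c_2e^(t)(1,2,3) + c_3e^(4t)(0,1,1).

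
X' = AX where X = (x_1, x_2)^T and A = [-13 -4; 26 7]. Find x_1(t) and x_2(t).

x_1(t) = -c_1e^(-3t)sin(2t) - c_1e^(-3t)cos(2t) - c_2e^(-3t)sin(2t) + c_2e^(-3t)cos(2t), x_2(t) = 2c_1e^(-3t)sin(2t) + 3c_1e^(-3t)cos(2t) + 3c_2e^(-3t)sin(2t) - 2c_2e^(-3t)cos(2t)

Coefficient matrix A = [[-13, -4], [26, 7]].
Characteristic polynomial det(A - λI) = λ^2 + 6λ + 13 = 0.
Eigenvalues λ = -3 ± 2i (complex conjugate pair).
For λ=-3+2i: an eigenvector is (-1,3) - i(-1,2) = (-1 + i, 3 - 2i).
A real fundamental pair from Re and Im of e^((-3+2i)t)v: X_1 = e^(-3t)(cos(2t)·(-1,3) + sin(2t)·(-1,2)), X_2 = e^(-3t)(sin(2t)·(-1,3) - cos(2t)·(-1,2)).
General solution: c_1X_1 + c_2X_2.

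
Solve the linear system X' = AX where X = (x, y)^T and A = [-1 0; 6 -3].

x(t) = C_2e^(-t), y(t) = -C_1e^(-3t) + 3C_2e^(-t)

Coefficient matrix A = [[-1, 0], [6, -3]].
Characteristic polynomial det(A - λI) = λ^2 + 4λ + 3 = 0.
Eigenvalues λ = -3, -1.
For λ=-3: (A-λI) row 1 is [2, 0], so an eigenvector is (0, -1).
For λ=-1: (A-λI) row 2 is [6, -2], so an eigenvector is (1, 3).
General solution: C_1e^(-3t)(0,-1) + C_2e^(-t)(1,3).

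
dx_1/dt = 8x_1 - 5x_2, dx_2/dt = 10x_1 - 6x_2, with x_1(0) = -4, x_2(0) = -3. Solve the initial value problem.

Coefficient matrix A = [[8, -5], [10, -6]].
Characteristic polynomial det(A - λI) = λ^2 - 2λ + 2 = 0.
Eigenvalues λ = 1 ± i (complex conjugate pair).
For λ=1+i: an eigenvector is (1,1) - i(2,3) = (1 - 2i, 1 - 3i).
A real fundamental pair from Re and Im of e^((1+i)t)v: X_1 = e^(t)(cos(t)·(1,1) + sin(t)·(2,3)), X_2 = e^(t)(sin(t)·(1,1) - cos(t)·(2,3)).
General solution: K_1X_1 + K_2X_2.
Applying x_1(0)=-4, x_2(0)=-3 gives K_1=-6, K_2=-1.

x_1(t) = -13e^(t)sin(t) - 4e^(t)cos(t), x_2(t) = -19e^(t)sin(t) - 3e^(t)cos(t)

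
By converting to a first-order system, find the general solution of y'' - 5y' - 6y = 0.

Let x_1 = y, x_2 = y'. Then x_1' = x_2 and x_2' = 6x_1 + 5x_2.
A = [[0,1],[6,5]]; det(A-λI) = λ^2 - 5λ - 6.
Eigenvalues λ = -1, 6 with eigenvectors (1,-1), (1,6).

y(t) = C_1e^(-t) + C_2e^(6t)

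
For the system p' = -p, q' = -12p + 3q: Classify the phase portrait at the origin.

A = [[-1,0],[-12,3]]; det(A-λI) = λ^2 - 2λ - 3.
λ = 3, -1: opposite signs.

saddle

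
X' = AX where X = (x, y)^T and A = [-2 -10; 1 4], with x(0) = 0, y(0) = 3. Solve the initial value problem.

Coefficient matrix A = [[-2, -10], [1, 4]].
Characteristic polynomial det(A - λI) = λ^2 - 2λ + 2 = 0.
Eigenvalues λ = 1 ± i (complex conjugate pair).
For λ=1+i: an eigenvector is (-1,0) - i(3,-1) = (-1 - 3i, 0 + i).
A real fundamental pair from Re and Im of e^((1+i)t)v: X_1 = e^(t)(cos(t)·(-1,0) + sin(t)·(3,-1)), X_2 = e^(t)(sin(t)·(-1,0) - cos(t)·(3,-1)).
General solution: c_1X_1 + c_2X_2.
Applying x(0)=0, y(0)=3 gives c_1=-9, c_2=3.

x(t) = -30e^(t)sin(t), y(t) = 9e^(t)sin(t) + 3e^(t)cos(t)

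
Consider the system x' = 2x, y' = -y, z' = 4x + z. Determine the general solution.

x(t) = c_2e^(2t), y(t) = c_1e^(-t), z(t) = 4c_2e^(2t) + c_3e^(t)

Coefficient matrix A = [[2, 0, 0], [0, -1, 0], [4, 0, 1]].
det(A - λI) = 0 gives eigenvalues λ = -1, 2, 1.
For λ=-1: eigenvector (0,1,0).
For λ=2: eigenvector (1,0,4).
For λ=1: eigenvector (0,0,1).
General solution: c_1e^(-t)(0,1,0) + c_2e^(2t)(1,0,4) + c_3e^(t)(0,0,1).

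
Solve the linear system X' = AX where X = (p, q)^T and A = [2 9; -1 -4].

Coefficient matrix A = [[2, 9], [-1, -4]].
Characteristic polynomial det(A - λI) = λ^2 + 2λ + 1 = 0.
Single eigenvalue λ = -1 with algebraic multiplicity 2.
Eigenvector v = (3,-1); generalized eigenvector w with (A-λI)w=v is (-2,1).
General solution: e^(-t)[C_1·v + C_2·(t·v + w)].

p(t) = 3C_1e^(-t) + 3C_2te^(-t) - 2C_2e^(-t), q(t) = -C_1e^(-t) - C_2te^(-t) + C_2e^(-t)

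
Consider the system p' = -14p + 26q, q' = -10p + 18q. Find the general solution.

p(t) = 2c_1e^(2t)sin(2t) + 3c_1e^(2t)cos(2t) + 3c_2e^(2t)sin(2t) - 2c_2e^(2t)cos(2t), q(t) = c_1e^(2t)sin(2t) + 2c_1e^(2t)cos(2t) + 2c_2e^(2t)sin(2t) - c_2e^(2t)cos(2t)

Coefficient matrix A = [[-14, 26], [-10, 18]].
Characteristic polynomial det(A - λI) = λ^2 - 4λ + 8 = 0.
Eigenvalues λ = 2 ± 2i (complex conjugate pair).
For λ=2+2i: an eigenvector is (3,2) - i(2,1) = (3 - 2i, 2 - i).
A real fundamental pair from Re and Im of e^((2+2i)t)v: X_1 = e^(2t)(cos(2t)·(3,2) + sin(2t)·(2,1)), X_2 = e^(2t)(sin(2t)·(3,2) - cos(2t)·(2,1)).
General solution: c_1X_1 + c_2X_2.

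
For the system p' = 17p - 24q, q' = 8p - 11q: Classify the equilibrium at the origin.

unstable node

A = [[17,-24],[8,-11]]; det(A-λI) = λ^2 - 6λ + 5.
λ = 5, 1: both positive.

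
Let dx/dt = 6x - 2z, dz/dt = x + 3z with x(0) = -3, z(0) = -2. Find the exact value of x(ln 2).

-80

A = [[6,-2],[1,3]]; eigenvalues λ = 5, 4.
Eigenvectors: (-2,-1) for λ=5, (-1,-1) for λ=4.
From the initial condition, c_1 = 1, c_2 = 1.
x(ln 2) = (1)(2^5)(-2) + (1)(2^4)(-1) = -80.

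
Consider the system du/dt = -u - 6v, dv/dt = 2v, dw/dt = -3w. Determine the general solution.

Coefficient matrix A = [[-1, -6, 0], [0, 2, 0], [0, 0, -3]].
det(A - λI) = 0 gives eigenvalues λ = 2, -1, -3.
For λ=2: eigenvector (2,-1,0).
For λ=-1: eigenvector (1,0,0).
For λ=-3: eigenvector (0,0,1).
General solution: K_1e^(2t)(2,-1,0) + K_2e^(-t)(1,0,0) + K_3e^(-3t)(0,0,1).

u(t) = 2K_1e^(2t) + K_2e^(-t), v(t) = -K_1e^(2t), w(t) = K_3e^(-3t)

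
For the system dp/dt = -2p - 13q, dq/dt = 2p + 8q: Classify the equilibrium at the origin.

A = [[-2,-13],[2,8]]; det(A-λI) = λ^2 - 6λ + 10.
λ = 3 ± i: positive real part.

unstable spiral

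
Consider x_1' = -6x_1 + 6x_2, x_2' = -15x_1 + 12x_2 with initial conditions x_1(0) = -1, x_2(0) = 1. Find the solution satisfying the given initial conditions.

x_1(t) = 5e^(3t)sin(3t) - e^(3t)cos(3t), x_2(t) = 8e^(3t)sin(3t) + e^(3t)cos(3t)

Coefficient matrix A = [[-6, 6], [-15, 12]].
Characteristic polynomial det(A - λI) = λ^2 - 6λ + 18 = 0.
Eigenvalues λ = 3 ± 3i (complex conjugate pair).
For λ=3+3i: an eigenvector is (-1,-2) - i(-1,-1) = (-1 + i, -2 + i).
A real fundamental pair from Re and Im of e^((3+3i)t)v: X_1 = e^(3t)(cos(3t)·(-1,-2) + sin(3t)·(-1,-1)), X_2 = e^(3t)(sin(3t)·(-1,-2) - cos(3t)·(-1,-1)).
General solution: K_1X_1 + K_2X_2.
Applying x_1(0)=-1, x_2(0)=1 gives K_1=-2, K_2=-3.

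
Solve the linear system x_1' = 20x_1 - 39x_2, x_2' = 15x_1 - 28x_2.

x_1(t) = -3c_1e^(-4t)sin(3t) - 2c_1e^(-4t)cos(3t) - 2c_2e^(-4t)sin(3t) + 3c_2e^(-4t)cos(3t), x_2(t) = -2c_1e^(-4t)sin(3t) - c_1e^(-4t)cos(3t) - c_2e^(-4t)sin(3t) + 2c_2e^(-4t)cos(3t)

Coefficient matrix A = [[20, -39], [15, -28]].
Characteristic polynomial det(A - λI) = λ^2 + 8λ + 25 = 0.
Eigenvalues λ = -4 ± 3i (complex conjugate pair).
For λ=-4+3i: an eigenvector is (-2,-1) - i(-3,-2) = (-2 + 3i, -1 + 2i).
A real fundamental pair from Re and Im of e^((-4+3i)t)v: X_1 = e^(-4t)(cos(3t)·(-2,-1) + sin(3t)·(-3,-2)), X_2 = e^(-4t)(sin(3t)·(-2,-1) - cos(3t)·(-3,-2)).
General solution: c_1X_1 + c_2X_2.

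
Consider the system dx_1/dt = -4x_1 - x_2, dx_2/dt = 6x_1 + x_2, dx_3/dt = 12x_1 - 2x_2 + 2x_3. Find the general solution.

x_1(t) = C_1e^(-t) + C_3e^(-2t), x_2(t) = -3C_1e^(-t) - 2C_3e^(-2t), x_3(t) = -6C_1e^(-t) + C_2e^(2t) - 4C_3e^(-2t)

Coefficient matrix A = [[-4, -1, 0], [6, 1, 0], [12, -2, 2]].
det(A - λI) = 0 gives eigenvalues λ = -1, 2, -2.
For λ=-1: eigenvector (1,-3,-6).
For λ=2: eigenvector (0,0,1).
For λ=-2: eigenvector (1,-2,-4).
General solution: C_1e^(-t)(1,-3,-6) + C_2e^(2t)(0,0,1) + C_3e^(-2t)(1,-2,-4).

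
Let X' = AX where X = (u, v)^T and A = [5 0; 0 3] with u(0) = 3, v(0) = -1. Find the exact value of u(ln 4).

A = [[5,0],[0,3]]; eigenvalues λ = 3, 5.
Eigenvectors: (0,1) for λ=3, (-1,0) for λ=5.
From the initial condition, c_1 = -1, c_2 = -3.
u(ln 4) = (-1)(4^3)(0) + (-3)(4^5)(-1) = 3072.

3072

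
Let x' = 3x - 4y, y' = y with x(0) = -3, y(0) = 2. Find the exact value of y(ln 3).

A = [[3,-4],[0,1]]; eigenvalues λ = 1, 3.
Eigenvectors: (-2,-1) for λ=1, (-1,0) for λ=3.
From the initial condition, c_1 = -2, c_2 = 7.
y(ln 3) = (-2)(3^1)(-1) + (7)(3^3)(0) = 6.

6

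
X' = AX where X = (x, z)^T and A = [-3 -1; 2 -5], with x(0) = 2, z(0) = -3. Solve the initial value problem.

x(t) = 5e^(-4t)sin(t) + 2e^(-4t)cos(t), z(t) = 7e^(-4t)sin(t) - 3e^(-4t)cos(t)

Coefficient matrix A = [[-3, -1], [2, -5]].
Characteristic polynomial det(A - λI) = λ^2 + 8λ + 17 = 0.
Eigenvalues λ = -4 ± i (complex conjugate pair).
For λ=-4+i: an eigenvector is (0,-1) - i(1,1) = (0 - i, -1 - i).
A real fundamental pair from Re and Im of e^((-4+i)t)v: X_1 = e^(-4t)(cos(t)·(0,-1) + sin(t)·(1,1)), X_2 = e^(-4t)(sin(t)·(0,-1) - cos(t)·(1,1)).
General solution: c_1X_1 + c_2X_2.
Applying x(0)=2, z(0)=-3 gives c_1=5, c_2=-2.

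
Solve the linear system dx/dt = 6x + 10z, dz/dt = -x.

Coefficient matrix A = [[6, 10], [-1, 0]].
Characteristic polynomial det(A - λI) = λ^2 - 6λ + 10 = 0.
Eigenvalues λ = 3 ± i (complex conjugate pair).
For λ=3+i: an eigenvector is (-1,0) - i(-3,1) = (-1 + 3i, 0 - i).
A real fundamental pair from Re and Im of e^((3+i)t)v: X_1 = e^(3t)(cos(t)·(-1,0) + sin(t)·(-3,1)), X_2 = e^(3t)(sin(t)·(-1,0) - cos(t)·(-3,1)).
General solution: C_1X_1 + C_2X_2.

x(t) = -3C_1e^(3t)sin(t) - C_1e^(3t)cos(t) - C_2e^(3t)sin(t) + 3C_2e^(3t)cos(t), z(t) = C_1e^(3t)sin(t) - C_2e^(3t)cos(t)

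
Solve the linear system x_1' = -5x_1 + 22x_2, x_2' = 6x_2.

Coefficient matrix A = [[-5, 22], [0, 6]].
Characteristic polynomial det(A - λI) = λ^2 - λ - 30 = 0.
Eigenvalues λ = -5, 6.
For λ=-5: (A-λI) row 1 is [0, 22], so an eigenvector is (-1, 0).
For λ=6: (A-λI) row 1 is [-11, 22], so an eigenvector is (2, 1).
General solution: C_1e^(-5t)(-1,0) + C_2e^(6t)(2,1).

x_1(t) = -C_1e^(-5t) + 2C_2e^(6t), x_2(t) = C_2e^(6t)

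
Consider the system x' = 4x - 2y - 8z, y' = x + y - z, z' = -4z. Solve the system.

x(t) = K_1e^(2t) - 2K_2e^(3t) + K_3e^(-4t), y(t) = K_1e^(2t) - K_2e^(3t), z(t) = K_3e^(-4t)

Coefficient matrix A = [[4, -2, -8], [1, 1, -1], [0, 0, -4]].
det(A - λI) = 0 gives eigenvalues λ = 2, 3, -4.
For λ=2: eigenvector (1,1,0).
For λ=3: eigenvector (-2,-1,0).
For λ=-4: eigenvector (1,0,1).
General solution: K_1e^(2t)(1,1,0) + K_2e^(3t)(-2,-1,0) + K_3e^(-4t)(1,0,1).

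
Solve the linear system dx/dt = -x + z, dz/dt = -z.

x(t) = -C_1e^(-t) - C_2te^(-t) - 3C_2e^(-t), z(t) = -C_2e^(-t)

Coefficient matrix A = [[-1, 1], [0, -1]].
Characteristic polynomial det(A - λI) = λ^2 + 2λ + 1 = 0.
Single eigenvalue λ = -1 with algebraic multiplicity 2.
Eigenvector v = (-1,0); generalized eigenvector w with (A-λI)w=v is (-3,-1).
General solution: e^(-t)[C_1·v + C_2·(t·v + w)].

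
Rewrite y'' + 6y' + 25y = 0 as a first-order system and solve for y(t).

Let x_1 = y, x_2 = y'. Then x_1' = x_2 and x_2' = -25x_1 - 6x_2.
A = [[0,1],[-25,-6]]; det(A-λI) = λ^2 + 6λ + 25.
Eigenvalues λ = -3 ± 4i.

y(t) = C_1e^(-3t)cos(4t) + C_2e^(-3t)sin(4t)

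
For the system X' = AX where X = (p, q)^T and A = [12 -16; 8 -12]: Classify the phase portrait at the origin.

saddle

A = [[12,-16],[8,-12]]; det(A-λI) = λ^2 - 16.
λ = 4, -4: opposite signs.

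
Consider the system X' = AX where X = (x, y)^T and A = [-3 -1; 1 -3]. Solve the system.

Coefficient matrix A = [[-3, -1], [1, -3]].
Characteristic polynomial det(A - λI) = λ^2 + 6λ + 10 = 0.
Eigenvalues λ = -3 ± i (complex conjugate pair).
For λ=-3+i: an eigenvector is (0,1) - i(-1,0) = (0 + i, 1).
A real fundamental pair from Re and Im of e^((-3+i)t)v: X_1 = e^(-3t)(cos(t)·(0,1) + sin(t)·(-1,0)), X_2 = e^(-3t)(sin(t)·(0,1) - cos(t)·(-1,0)).
General solution: C_1X_1 + C_2X_2.

x(t) = -C_1e^(-3t)sin(t) + C_2e^(-3t)cos(t), y(t) = C_1e^(-3t)cos(t) + C_2e^(-3t)sin(t)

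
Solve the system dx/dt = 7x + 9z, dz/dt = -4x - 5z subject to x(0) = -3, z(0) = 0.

Coefficient matrix A = [[7, 9], [-4, -5]].
Characteristic polynomial det(A - λI) = λ^2 - 2λ + 1 = 0.
Single eigenvalue λ = 1 with algebraic multiplicity 2.
Eigenvector v = (3,-2); generalized eigenvector w with (A-λI)w=v is (-1,1).
General solution: e^(t)[C_1·v + C_2·(t·v + w)].
Applying x(0)=-3, z(0)=0 gives C_1=-3, C_2=-6.

x(t) = -18te^(t) - 3e^(t), z(t) = 12te^(t)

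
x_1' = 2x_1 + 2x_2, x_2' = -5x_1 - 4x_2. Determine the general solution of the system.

x_1(t) = K_1e^(-t)sin(t) + K_1e^(-t)cos(t) + K_2e^(-t)sin(t) - K_2e^(-t)cos(t), x_2(t) = -2K_1e^(-t)sin(t) - K_1e^(-t)cos(t) - K_2e^(-t)sin(t) + 2K_2e^(-t)cos(t)

Coefficient matrix A = [[2, 2], [-5, -4]].
Characteristic polynomial det(A - λI) = λ^2 + 2λ + 2 = 0.
Eigenvalues λ = -1 ± i (complex conjugate pair).
For λ=-1+i: an eigenvector is (1,-1) - i(1,-2) = (1 - i, -1 + 2i).
A real fundamental pair from Re and Im of e^((-1+i)t)v: X_1 = e^(-t)(cos(t)·(1,-1) + sin(t)·(1,-2)), X_2 = e^(-t)(sin(t)·(1,-1) - cos(t)·(1,-2)).
General solution: K_1X_1 + K_2X_2.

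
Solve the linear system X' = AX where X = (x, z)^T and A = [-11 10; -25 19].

x(t) = C_1e^(4t)sin(5t) + C_1e^(4t)cos(5t) + C_2e^(4t)sin(5t) - C_2e^(4t)cos(5t), z(t) = C_1e^(4t)sin(5t) + 2C_1e^(4t)cos(5t) + 2C_2e^(4t)sin(5t) - C_2e^(4t)cos(5t)

Coefficient matrix A = [[-11, 10], [-25, 19]].
Characteristic polynomial det(A - λI) = λ^2 - 8λ + 41 = 0.
Eigenvalues λ = 4 ± 5i (complex conjugate pair).
For λ=4+5i: an eigenvector is (1,2) - i(1,1) = (1 - i, 2 - i).
A real fundamental pair from Re and Im of e^((4+5i)t)v: X_1 = e^(4t)(cos(5t)·(1,2) + sin(5t)·(1,1)), X_2 = e^(4t)(sin(5t)·(1,2) - cos(5t)·(1,1)).
General solution: C_1X_1 + C_2X_2.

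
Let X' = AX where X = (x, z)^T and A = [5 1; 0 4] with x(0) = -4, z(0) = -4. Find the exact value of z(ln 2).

-64

A = [[5,1],[0,4]]; eigenvalues λ = 4, 5.
Eigenvectors: (-1,1) for λ=4, (1,0) for λ=5.
From the initial condition, c_1 = -4, c_2 = -8.
z(ln 2) = (-4)(2^4)(1) + (-8)(2^5)(0) = -64.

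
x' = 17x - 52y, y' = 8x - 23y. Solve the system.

x(t) = -3C_1e^(-3t)sin(4t) + 2C_1e^(-3t)cos(4t) + 2C_2e^(-3t)sin(4t) + 3C_2e^(-3t)cos(4t), y(t) = -C_1e^(-3t)sin(4t) + C_1e^(-3t)cos(4t) + C_2e^(-3t)sin(4t) + C_2e^(-3t)cos(4t)

Coefficient matrix A = [[17, -52], [8, -23]].
Characteristic polynomial det(A - λI) = λ^2 + 6λ + 25 = 0.
Eigenvalues λ = -3 ± 4i (complex conjugate pair).
For λ=-3+4i: an eigenvector is (2,1) - i(-3,-1) = (2 + 3i, 1 + i).
A real fundamental pair from Re and Im of e^((-3+4i)t)v: X_1 = e^(-3t)(cos(4t)·(2,1) + sin(4t)·(-3,-1)), X_2 = e^(-3t)(sin(4t)·(2,1) - cos(4t)·(-3,-1)).
General solution: C_1X_1 + C_2X_2.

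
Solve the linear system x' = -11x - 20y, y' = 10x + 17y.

Coefficient matrix A = [[-11, -20], [10, 17]].
Characteristic polynomial det(A - λI) = λ^2 - 6λ + 13 = 0.
Eigenvalues λ = 3 ± 2i (complex conjugate pair).
For λ=3+2i: an eigenvector is (-1,1) - i(-3,2) = (-1 + 3i, 1 - 2i).
A real fundamental pair from Re and Im of e^((3+2i)t)v: X_1 = e^(3t)(cos(2t)·(-1,1) + sin(2t)·(-3,2)), X_2 = e^(3t)(sin(2t)·(-1,1) - cos(2t)·(-3,2)).
General solution: K_1X_1 + K_2X_2.

x(t) = -3K_1e^(3t)sin(2t) - K_1e^(3t)cos(2t) - K_2e^(3t)sin(2t) + 3K_2e^(3t)cos(2t), y(t) = 2K_1e^(3t)sin(2t) + K_1e^(3t)cos(2t) + K_2e^(3t)sin(2t) - 2K_2e^(3t)cos(2t)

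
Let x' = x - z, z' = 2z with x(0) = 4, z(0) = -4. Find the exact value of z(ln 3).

A = [[1,-1],[0,2]]; eigenvalues λ = 1, 2.
Eigenvectors: (-1,0) for λ=1, (1,-1) for λ=2.
From the initial condition, c_1 = 0, c_2 = 4.
z(ln 3) = (0)(3^1)(0) + (4)(3^2)(-1) = -36.

-36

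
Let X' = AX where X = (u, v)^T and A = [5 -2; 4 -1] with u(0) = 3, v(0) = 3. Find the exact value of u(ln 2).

24

A = [[5,-2],[4,-1]]; eigenvalues λ = 1, 3.
Eigenvectors: (1,2) for λ=1, (1,1) for λ=3.
From the initial condition, c_1 = 0, c_2 = 3.
u(ln 2) = (0)(2^1)(1) + (3)(2^3)(1) = 24.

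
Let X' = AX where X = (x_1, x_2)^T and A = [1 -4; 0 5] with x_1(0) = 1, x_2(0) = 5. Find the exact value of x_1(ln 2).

A = [[1,-4],[0,5]]; eigenvalues λ = 5, 1.
Eigenvectors: (1,-1) for λ=5, (-1,0) for λ=1.
From the initial condition, c_1 = -5, c_2 = -6.
x_1(ln 2) = (-5)(2^5)(1) + (-6)(2^1)(-1) = -148.

-148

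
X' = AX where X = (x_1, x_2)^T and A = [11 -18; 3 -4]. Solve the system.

x_1(t) = -3C_1e^(5t) - 2C_2e^(2t), x_2(t) = -C_1e^(5t) - C_2e^(2t)

Coefficient matrix A = [[11, -18], [3, -4]].
Characteristic polynomial det(A - λI) = λ^2 - 7λ + 10 = 0.
Eigenvalues λ = 5, 2.
For λ=5: (A-λI) row 1 is [6, -18], so an eigenvector is (-3, -1).
For λ=2: (A-λI) row 1 is [9, -18], so an eigenvector is (-2, -1).
General solution: C_1e^(5t)(-3,-1) + C_2e^(2t)(-2,-1).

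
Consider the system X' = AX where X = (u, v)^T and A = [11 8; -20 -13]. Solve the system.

u(t) = -C_1e^(-t)sin(4t) - C_1e^(-t)cos(4t) - C_2e^(-t)sin(4t) + C_2e^(-t)cos(4t), v(t) = 2C_1e^(-t)sin(4t) + C_1e^(-t)cos(4t) + C_2e^(-t)sin(4t) - 2C_2e^(-t)cos(4t)

Coefficient matrix A = [[11, 8], [-20, -13]].
Characteristic polynomial det(A - λI) = λ^2 + 2λ + 17 = 0.
Eigenvalues λ = -1 ± 4i (complex conjugate pair).
For λ=-1+4i: an eigenvector is (-1,1) - i(-1,2) = (-1 + i, 1 - 2i).
A real fundamental pair from Re and Im of e^((-1+4i)t)v: X_1 = e^(-t)(cos(4t)·(-1,1) + sin(4t)·(-1,2)), X_2 = e^(-t)(sin(4t)·(-1,1) - cos(4t)·(-1,2)).
General solution: C_1X_1 + C_2X_2.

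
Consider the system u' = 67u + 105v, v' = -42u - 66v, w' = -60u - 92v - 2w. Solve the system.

Coefficient matrix A = [[67, 105, 0], [-42, -66, 0], [-60, -92, -2]].
det(A - λI) = 0 gives eigenvalues λ = 4, -3, -2.
For λ=4: eigenvector (-5,3,4).
For λ=-3: eigenvector (-3,2,4).
For λ=-2: eigenvector (0,0,1).
General solution: K_1e^(4t)(-5,3,4) + K_2e^(-3t)(-3,2,4) + K_3e^(-2t)(0,0,1).

u(t) = -5K_1e^(4t) - 3K_2e^(-3t), v(t) = 3K_1e^(4t) + 2K_2e^(-3t), w(t) = 4K_1e^(4t) + 4K_2e^(-3t) + K_3e^(-2t)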